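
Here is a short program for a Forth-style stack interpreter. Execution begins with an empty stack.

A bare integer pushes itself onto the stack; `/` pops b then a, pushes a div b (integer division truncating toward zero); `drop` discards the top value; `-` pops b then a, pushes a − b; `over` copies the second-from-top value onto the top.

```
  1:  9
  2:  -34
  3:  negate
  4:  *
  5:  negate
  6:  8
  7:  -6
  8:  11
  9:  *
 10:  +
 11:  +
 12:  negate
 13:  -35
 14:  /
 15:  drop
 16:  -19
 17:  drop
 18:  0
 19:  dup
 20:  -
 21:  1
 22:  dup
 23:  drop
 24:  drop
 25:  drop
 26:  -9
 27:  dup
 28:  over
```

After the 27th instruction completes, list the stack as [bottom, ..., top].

9      → 9
-34    → 9 -34
negate → 9 34
*      → 306
negate → -306
8      → -306 8
-6     → -306 8 -6
11     → -306 8 -6 11
*      → -306 8 -66
+      → -306 -58
+      → -364
negate → 364
-35    → 364 -35
/      → -10
drop   → (empty)
-19    → -19
drop   → (empty)
0      → 0
dup    → 0 0
-      → 0
1      → 0 1
dup    → 0 1 1
drop   → 0 1
drop   → 0
drop   → (empty)
-9     → -9
dup    → -9 -9

[-9, -9]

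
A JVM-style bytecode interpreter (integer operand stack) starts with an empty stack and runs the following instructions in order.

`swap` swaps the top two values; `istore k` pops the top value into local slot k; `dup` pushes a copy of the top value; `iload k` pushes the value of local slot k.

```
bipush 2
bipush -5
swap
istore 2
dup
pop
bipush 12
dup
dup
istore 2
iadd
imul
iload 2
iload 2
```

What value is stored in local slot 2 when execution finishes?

bipush 2   [2]
bipush -5  [2, -5]
swap       [-5, 2]
istore 2   [-5]
dup        [-5, -5]
pop        [-5]
bipush 12  [-5, 12]
dup        [-5, 12, 12]
dup        [-5, 12, 12, 12]
istore 2   [-5, 12, 12]
iadd       [-5, 24]
imul       [-120]
iload 2    [-120, 12]
iload 2    [-120, 12, 12]

12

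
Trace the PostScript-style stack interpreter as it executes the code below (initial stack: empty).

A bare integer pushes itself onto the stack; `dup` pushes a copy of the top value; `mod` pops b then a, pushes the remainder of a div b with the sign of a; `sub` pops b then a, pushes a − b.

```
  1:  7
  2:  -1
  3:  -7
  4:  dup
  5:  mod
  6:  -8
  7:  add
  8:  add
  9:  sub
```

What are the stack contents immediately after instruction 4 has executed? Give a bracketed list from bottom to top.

7   : 7
-1  : 7 -1
-7  : 7 -1 -7
dup : 7 -1 -7 -7

[7, -1, -7, -7]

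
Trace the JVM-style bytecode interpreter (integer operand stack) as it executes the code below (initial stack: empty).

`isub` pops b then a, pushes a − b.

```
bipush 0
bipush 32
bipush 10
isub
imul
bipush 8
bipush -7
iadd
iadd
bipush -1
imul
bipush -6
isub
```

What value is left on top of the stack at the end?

5

bipush 0  → 0
bipush 32 → 0 32
bipush 10 → 0 32 10
isub      → 0 22
imul      → 0
bipush 8  → 0 8
bipush -7 → 0 8 -7
iadd      → 0 1
iadd      → 1
bipush -1 → 1 -1
imul      → -1
bipush -6 → -1 -6
isub      → 5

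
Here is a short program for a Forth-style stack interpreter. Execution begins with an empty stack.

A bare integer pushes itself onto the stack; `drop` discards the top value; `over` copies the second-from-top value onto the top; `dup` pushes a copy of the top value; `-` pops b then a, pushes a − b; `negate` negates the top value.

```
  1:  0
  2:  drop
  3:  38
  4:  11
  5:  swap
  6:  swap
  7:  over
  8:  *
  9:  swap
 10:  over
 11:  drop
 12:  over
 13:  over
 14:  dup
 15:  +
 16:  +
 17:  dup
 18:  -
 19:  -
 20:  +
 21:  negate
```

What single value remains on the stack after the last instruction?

-456

0       0
drop    (empty)
38      38
11      38 11
swap    11 38
swap    38 11
over    38 11 38
*       38 418
swap    418 38
over    418 38 418
drop    418 38
over    418 38 418
over    418 38 418 38
dup     418 38 418 38 38
+       418 38 418 76
+       418 38 494
dup     418 38 494 494
-       418 38 0
-       418 38
+       456
negate  -456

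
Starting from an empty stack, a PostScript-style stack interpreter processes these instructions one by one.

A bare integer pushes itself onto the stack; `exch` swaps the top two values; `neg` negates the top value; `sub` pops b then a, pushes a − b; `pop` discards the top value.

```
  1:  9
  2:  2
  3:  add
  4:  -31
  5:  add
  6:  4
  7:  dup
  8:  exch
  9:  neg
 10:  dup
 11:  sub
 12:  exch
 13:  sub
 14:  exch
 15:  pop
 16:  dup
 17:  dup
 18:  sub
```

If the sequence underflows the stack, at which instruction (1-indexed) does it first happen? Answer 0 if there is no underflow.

9    → 9
2    → 9 2
add  → 11
-31  → 11 -31
add  → -20
4    → -20 4
dup  → -20 4 4
exch → -20 4 4
neg  → -20 4 -4
dup  → -20 4 -4 -4
sub  → -20 4 0
exch → -20 0 4
sub  → -20 -4
exch → -4 -20
pop  → -4
dup  → -4 -4
dup  → -4 -4 -4
sub  → -4 0

0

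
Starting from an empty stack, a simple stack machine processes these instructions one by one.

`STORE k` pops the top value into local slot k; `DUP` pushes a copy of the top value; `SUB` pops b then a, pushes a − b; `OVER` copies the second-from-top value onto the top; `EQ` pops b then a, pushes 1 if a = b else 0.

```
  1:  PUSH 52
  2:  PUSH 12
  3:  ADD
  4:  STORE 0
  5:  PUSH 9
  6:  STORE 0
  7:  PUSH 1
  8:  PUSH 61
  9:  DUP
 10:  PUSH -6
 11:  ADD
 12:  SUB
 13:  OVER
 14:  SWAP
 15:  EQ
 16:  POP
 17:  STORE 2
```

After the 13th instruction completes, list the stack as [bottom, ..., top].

[1, 6, 1]

PUSH 52 : [52]
PUSH 12 : [52, 12]
ADD     : [64]
STORE 0 : []
PUSH 9  : [9]
STORE 0 : []
PUSH 1  : [1]
PUSH 61 : [1, 61]
DUP     : [1, 61, 61]
PUSH -6 : [1, 61, 61, -6]
ADD     : [1, 61, 55]
SUB     : [1, 6]
OVER    : [1, 6, 1]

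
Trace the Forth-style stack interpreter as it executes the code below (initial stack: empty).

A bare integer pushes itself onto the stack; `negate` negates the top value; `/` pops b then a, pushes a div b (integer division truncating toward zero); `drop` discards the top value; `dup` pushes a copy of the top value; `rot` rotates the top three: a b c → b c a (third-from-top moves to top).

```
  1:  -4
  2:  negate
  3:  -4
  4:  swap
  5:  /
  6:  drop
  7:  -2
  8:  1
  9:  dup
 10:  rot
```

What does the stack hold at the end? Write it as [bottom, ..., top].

[1, 1, -2]

-4     -> [-4]
negate -> [4]
-4     -> [4, -4]
swap   -> [-4, 4]
/      -> [-1]
drop   -> []
-2     -> [-2]
1      -> [-2, 1]
dup    -> [-2, 1, 1]
rot    -> [1, 1, -2]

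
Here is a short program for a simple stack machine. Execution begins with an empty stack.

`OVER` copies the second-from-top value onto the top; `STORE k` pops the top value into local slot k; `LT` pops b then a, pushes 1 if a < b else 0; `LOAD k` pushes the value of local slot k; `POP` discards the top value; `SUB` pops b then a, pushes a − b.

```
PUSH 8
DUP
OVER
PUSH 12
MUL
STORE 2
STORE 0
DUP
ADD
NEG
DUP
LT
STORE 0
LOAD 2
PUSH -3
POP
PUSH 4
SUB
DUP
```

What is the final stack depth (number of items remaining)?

PUSH 8  -> [8]
DUP     -> [8, 8]
OVER    -> [8, 8, 8]
PUSH 12 -> [8, 8, 8, 12]
MUL     -> [8, 8, 96]
STORE 2 -> [8, 8]
STORE 0 -> [8]
DUP     -> [8, 8]
ADD     -> [16]
NEG     -> [-16]
DUP     -> [-16, -16]
LT      -> [0]
STORE 0 -> []
LOAD 2  -> [96]
PUSH -3 -> [96, -3]
POP     -> [96]
PUSH 4  -> [96, 4]
SUB     -> [92]
DUP     -> [92, 92]

2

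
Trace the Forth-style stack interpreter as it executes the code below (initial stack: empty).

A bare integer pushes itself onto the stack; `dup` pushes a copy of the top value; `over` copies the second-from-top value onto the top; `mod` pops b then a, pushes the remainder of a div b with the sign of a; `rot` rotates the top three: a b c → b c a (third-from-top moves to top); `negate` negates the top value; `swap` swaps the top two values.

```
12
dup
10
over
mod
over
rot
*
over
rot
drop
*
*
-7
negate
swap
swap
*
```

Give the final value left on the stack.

120960

12     -> [12]
dup    -> [12, 12]
10     -> [12, 12, 10]
over   -> [12, 12, 10, 12]
mod    -> [12, 12, 10]
over   -> [12, 12, 10, 12]
rot    -> [12, 10, 12, 12]
*      -> [12, 10, 144]
over   -> [12, 10, 144, 10]
rot    -> [12, 144, 10, 10]
drop   -> [12, 144, 10]
*      -> [12, 1440]
*      -> [17280]
-7     -> [17280, -7]
negate -> [17280, 7]
swap   -> [7, 17280]
swap   -> [17280, 7]
*      -> [120960]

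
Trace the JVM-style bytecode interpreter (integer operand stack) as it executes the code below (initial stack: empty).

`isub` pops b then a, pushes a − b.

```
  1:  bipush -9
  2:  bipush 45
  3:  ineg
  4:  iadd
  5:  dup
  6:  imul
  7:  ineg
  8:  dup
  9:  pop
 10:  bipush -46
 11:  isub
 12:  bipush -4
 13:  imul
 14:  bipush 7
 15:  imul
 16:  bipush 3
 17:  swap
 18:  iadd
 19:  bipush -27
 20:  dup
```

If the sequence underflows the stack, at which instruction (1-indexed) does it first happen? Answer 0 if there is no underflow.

bipush -9  : -9
bipush 45  : -9 45
ineg       : -9 -45
iadd       : -54
dup        : -54 -54
imul       : 2916
ineg       : -2916
dup        : -2916 -2916
pop        : -2916
bipush -46 : -2916 -46
isub       : -2870
bipush -4  : -2870 -4
imul       : 11480
bipush 7   : 11480 7
imul       : 80360
bipush 3   : 80360 3
swap       : 3 80360
iadd       : 80363
bipush -27 : 80363 -27
dup        : 80363 -27 -27

0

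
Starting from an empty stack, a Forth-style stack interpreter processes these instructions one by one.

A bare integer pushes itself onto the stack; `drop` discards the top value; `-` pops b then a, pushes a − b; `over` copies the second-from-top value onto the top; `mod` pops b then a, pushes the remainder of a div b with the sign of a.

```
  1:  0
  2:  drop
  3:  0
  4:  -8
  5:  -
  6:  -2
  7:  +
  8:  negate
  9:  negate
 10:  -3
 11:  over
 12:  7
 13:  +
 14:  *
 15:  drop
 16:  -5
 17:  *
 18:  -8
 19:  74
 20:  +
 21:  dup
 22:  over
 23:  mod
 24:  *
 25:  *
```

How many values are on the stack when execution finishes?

0      : [0]
drop   : []
0      : [0]
-8     : [0, -8]
-      : [8]
-2     : [8, -2]
+      : [6]
negate : [-6]
negate : [6]
-3     : [6, -3]
over   : [6, -3, 6]
7      : [6, -3, 6, 7]
+      : [6, -3, 13]
*      : [6, -39]
drop   : [6]
-5     : [6, -5]
*      : [-30]
-8     : [-30, -8]
74     : [-30, -8, 74]
+      : [-30, 66]
dup    : [-30, 66, 66]
over   : [-30, 66, 66, 66]
mod    : [-30, 66, 0]
*      : [-30, 0]
*      : [0]

1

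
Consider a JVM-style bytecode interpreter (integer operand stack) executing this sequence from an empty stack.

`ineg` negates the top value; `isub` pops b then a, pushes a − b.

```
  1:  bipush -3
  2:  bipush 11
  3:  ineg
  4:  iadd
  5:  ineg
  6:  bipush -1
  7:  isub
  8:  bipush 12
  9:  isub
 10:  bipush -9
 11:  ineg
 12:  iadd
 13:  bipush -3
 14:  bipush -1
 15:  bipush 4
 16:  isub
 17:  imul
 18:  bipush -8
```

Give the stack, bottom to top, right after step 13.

bipush -3 → [-3]
bipush 11 → [-3, 11]
ineg      → [-3, -11]
iadd      → [-14]
ineg      → [14]
bipush -1 → [14, -1]
isub      → [15]
bipush 12 → [15, 12]
isub      → [3]
bipush -9 → [3, -9]
ineg      → [3, 9]
iadd      → [12]
bipush -3 → [12, -3]

[12, -3]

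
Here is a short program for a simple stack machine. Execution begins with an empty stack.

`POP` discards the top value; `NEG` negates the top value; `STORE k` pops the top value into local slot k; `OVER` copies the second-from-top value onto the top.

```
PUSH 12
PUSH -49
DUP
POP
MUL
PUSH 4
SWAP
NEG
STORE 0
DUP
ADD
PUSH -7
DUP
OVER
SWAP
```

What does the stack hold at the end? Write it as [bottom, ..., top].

PUSH 12  : 12
PUSH -49 : 12 -49
DUP      : 12 -49 -49
POP      : 12 -49
MUL      : -588
PUSH 4   : -588 4
SWAP     : 4 -588
NEG      : 4 588
STORE 0  : 4
DUP      : 4 4
ADD      : 8
PUSH -7  : 8 -7
DUP      : 8 -7 -7
OVER     : 8 -7 -7 -7
SWAP     : 8 -7 -7 -7

[8, -7, -7, -7]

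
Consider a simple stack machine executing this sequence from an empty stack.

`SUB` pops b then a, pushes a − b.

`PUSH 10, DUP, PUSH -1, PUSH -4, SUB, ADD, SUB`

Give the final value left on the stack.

-3

PUSH 10 -> 10
DUP     -> 10 10
PUSH -1 -> 10 10 -1
PUSH -4 -> 10 10 -1 -4
SUB     -> 10 10 3
ADD     -> 10 13
SUB     -> -3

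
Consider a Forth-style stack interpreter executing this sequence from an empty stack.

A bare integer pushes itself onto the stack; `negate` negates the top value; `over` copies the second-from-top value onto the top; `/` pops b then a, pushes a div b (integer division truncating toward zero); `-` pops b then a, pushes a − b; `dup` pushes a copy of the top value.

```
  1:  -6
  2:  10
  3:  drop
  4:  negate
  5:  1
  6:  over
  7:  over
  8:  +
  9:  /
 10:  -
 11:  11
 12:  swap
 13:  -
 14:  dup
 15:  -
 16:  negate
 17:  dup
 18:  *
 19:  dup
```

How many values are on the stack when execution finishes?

-6      [-6]
10      [-6, 10]
drop    [-6]
negate  [6]
1       [6, 1]
over    [6, 1, 6]
over    [6, 1, 6, 1]
+       [6, 1, 7]
/       [6, 0]
-       [6]
11      [6, 11]
swap    [11, 6]
-       [5]
dup     [5, 5]
-       [0]
negate  [0]
dup     [0, 0]
*       [0]
dup     [0, 0]

2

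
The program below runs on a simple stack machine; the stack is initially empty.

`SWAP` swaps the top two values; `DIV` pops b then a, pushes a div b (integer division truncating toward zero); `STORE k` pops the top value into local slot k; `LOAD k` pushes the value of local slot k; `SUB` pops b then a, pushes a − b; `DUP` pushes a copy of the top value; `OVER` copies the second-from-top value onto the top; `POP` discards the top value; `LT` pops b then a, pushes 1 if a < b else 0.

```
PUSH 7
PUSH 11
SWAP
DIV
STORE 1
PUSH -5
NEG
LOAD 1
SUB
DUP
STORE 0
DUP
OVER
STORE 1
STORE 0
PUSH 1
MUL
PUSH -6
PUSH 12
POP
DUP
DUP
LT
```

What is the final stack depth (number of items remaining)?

3

PUSH 7  : [7]
PUSH 11 : [7, 11]
SWAP    : [11, 7]
DIV     : [1]
STORE 1 : []
PUSH -5 : [-5]
NEG     : [5]
LOAD 1  : [5, 1]
SUB     : [4]
DUP     : [4, 4]
STORE 0 : [4]
DUP     : [4, 4]
OVER    : [4, 4, 4]
STORE 1 : [4, 4]
STORE 0 : [4]
PUSH 1  : [4, 1]
MUL     : [4]
PUSH -6 : [4, -6]
PUSH 12 : [4, -6, 12]
POP     : [4, -6]
DUP     : [4, -6, -6]
DUP     : [4, -6, -6, -6]
LT      : [4, -6, 0]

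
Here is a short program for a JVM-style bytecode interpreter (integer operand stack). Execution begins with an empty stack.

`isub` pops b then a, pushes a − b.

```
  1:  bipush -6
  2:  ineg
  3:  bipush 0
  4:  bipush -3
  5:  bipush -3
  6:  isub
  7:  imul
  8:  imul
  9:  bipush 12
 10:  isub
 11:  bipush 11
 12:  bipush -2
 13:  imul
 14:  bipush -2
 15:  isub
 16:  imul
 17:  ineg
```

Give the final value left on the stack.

bipush -6 : -6
ineg      : 6
bipush 0  : 6 0
bipush -3 : 6 0 -3
bipush -3 : 6 0 -3 -3
isub      : 6 0 0
imul      : 6 0
imul      : 0
bipush 12 : 0 12
isub      : -12
bipush 11 : -12 11
bipush -2 : -12 11 -2
imul      : -12 -22
bipush -2 : -12 -22 -2
isub      : -12 -20
imul      : 240
ineg      : -240

-240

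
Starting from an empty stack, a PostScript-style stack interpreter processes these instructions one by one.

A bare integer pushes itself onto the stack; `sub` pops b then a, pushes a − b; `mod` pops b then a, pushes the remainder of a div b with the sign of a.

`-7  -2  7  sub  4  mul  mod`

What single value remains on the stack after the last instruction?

-7  : [-7]
-2  : [-7, -2]
7   : [-7, -2, 7]
sub : [-7, -9]
4   : [-7, -9, 4]
mul : [-7, -36]
mod : [-7]

-7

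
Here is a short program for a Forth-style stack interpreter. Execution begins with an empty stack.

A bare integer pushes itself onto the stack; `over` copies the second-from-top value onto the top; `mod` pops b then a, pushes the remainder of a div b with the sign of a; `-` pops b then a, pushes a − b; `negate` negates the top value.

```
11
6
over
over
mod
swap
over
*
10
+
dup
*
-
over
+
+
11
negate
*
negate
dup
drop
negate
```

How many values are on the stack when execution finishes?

11     -> [11]
6      -> [11, 6]
over   -> [11, 6, 11]
over   -> [11, 6, 11, 6]
mod    -> [11, 6, 5]
swap   -> [11, 5, 6]
over   -> [11, 5, 6, 5]
*      -> [11, 5, 30]
10     -> [11, 5, 30, 10]
+      -> [11, 5, 40]
dup    -> [11, 5, 40, 40]
*      -> [11, 5, 1600]
-      -> [11, -1595]
over   -> [11, -1595, 11]
+      -> [11, -1584]
+      -> [-1573]
11     -> [-1573, 11]
negate -> [-1573, -11]
*      -> [17303]
negate -> [-17303]
dup    -> [-17303, -17303]
drop   -> [-17303]
negate -> [17303]

1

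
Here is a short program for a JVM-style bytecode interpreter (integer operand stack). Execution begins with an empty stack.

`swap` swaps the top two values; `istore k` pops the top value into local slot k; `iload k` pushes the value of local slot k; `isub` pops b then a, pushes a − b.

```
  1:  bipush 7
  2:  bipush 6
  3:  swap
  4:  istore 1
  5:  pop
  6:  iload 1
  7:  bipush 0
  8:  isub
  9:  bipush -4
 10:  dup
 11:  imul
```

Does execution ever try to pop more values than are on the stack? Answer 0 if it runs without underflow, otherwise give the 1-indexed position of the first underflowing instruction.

0

bipush 7   [7]
bipush 6   [7, 6]
swap       [6, 7]
istore 1   [6]
pop        []
iload 1    [7]
bipush 0   [7, 0]
isub       [7]
bipush -4  [7, -4]
dup        [7, -4, -4]
imul       [7, 16]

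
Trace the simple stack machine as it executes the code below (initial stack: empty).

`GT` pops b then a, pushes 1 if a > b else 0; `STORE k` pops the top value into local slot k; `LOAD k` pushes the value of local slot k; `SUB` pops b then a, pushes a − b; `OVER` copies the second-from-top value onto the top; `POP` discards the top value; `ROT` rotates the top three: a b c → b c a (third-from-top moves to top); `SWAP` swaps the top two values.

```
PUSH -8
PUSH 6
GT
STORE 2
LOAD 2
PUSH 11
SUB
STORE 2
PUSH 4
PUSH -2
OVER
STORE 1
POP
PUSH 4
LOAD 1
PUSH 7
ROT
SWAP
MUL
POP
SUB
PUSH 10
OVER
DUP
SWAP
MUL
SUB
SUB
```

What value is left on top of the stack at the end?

-10

PUSH -8 -> -8
PUSH 6  -> -8 6
GT      -> 0
STORE 2 -> (empty)
LOAD 2  -> 0
PUSH 11 -> 0 11
SUB     -> -11
STORE 2 -> (empty)
PUSH 4  -> 4
PUSH -2 -> 4 -2
OVER    -> 4 -2 4
STORE 1 -> 4 -2
POP     -> 4
PUSH 4  -> 4 4
LOAD 1  -> 4 4 4
PUSH 7  -> 4 4 4 7
ROT     -> 4 4 7 4
SWAP    -> 4 4 4 7
MUL     -> 4 4 28
POP     -> 4 4
SUB     -> 0
PUSH 10 -> 0 10
OVER    -> 0 10 0
DUP     -> 0 10 0 0
SWAP    -> 0 10 0 0
MUL     -> 0 10 0
SUB     -> 0 10
SUB     -> -10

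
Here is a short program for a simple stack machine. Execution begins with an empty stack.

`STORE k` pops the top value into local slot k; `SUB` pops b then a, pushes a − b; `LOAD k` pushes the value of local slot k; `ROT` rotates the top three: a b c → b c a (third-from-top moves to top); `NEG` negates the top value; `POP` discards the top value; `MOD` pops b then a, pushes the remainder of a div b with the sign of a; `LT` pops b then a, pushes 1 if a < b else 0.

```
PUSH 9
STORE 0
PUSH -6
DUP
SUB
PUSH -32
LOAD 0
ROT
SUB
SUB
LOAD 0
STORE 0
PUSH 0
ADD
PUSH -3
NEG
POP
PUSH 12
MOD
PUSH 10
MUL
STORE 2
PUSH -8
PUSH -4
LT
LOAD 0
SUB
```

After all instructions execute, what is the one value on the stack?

-8

PUSH 9    [9]
STORE 0   []
PUSH -6   [-6]
DUP       [-6, -6]
SUB       [0]
PUSH -32  [0, -32]
LOAD 0    [0, -32, 9]
ROT       [-32, 9, 0]
SUB       [-32, 9]
SUB       [-41]
LOAD 0    [-41, 9]
STORE 0   [-41]
PUSH 0    [-41, 0]
ADD       [-41]
PUSH -3   [-41, -3]
NEG       [-41, 3]
POP       [-41]
PUSH 12   [-41, 12]
MOD       [-5]
PUSH 10   [-5, 10]
MUL       [-50]
STORE 2   []
PUSH -8   [-8]
PUSH -4   [-8, -4]
LT        [1]
LOAD 0    [1, 9]
SUB       [-8]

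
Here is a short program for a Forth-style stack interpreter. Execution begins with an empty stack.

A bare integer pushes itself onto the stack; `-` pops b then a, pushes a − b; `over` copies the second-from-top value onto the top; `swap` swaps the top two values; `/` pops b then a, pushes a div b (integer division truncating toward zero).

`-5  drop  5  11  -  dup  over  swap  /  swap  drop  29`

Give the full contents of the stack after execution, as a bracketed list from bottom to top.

-5   : -5
drop : (empty)
5    : 5
11   : 5 11
-    : -6
dup  : -6 -6
over : -6 -6 -6
swap : -6 -6 -6
/    : -6 1
swap : 1 -6
drop : 1
29   : 1 29

[1, 29]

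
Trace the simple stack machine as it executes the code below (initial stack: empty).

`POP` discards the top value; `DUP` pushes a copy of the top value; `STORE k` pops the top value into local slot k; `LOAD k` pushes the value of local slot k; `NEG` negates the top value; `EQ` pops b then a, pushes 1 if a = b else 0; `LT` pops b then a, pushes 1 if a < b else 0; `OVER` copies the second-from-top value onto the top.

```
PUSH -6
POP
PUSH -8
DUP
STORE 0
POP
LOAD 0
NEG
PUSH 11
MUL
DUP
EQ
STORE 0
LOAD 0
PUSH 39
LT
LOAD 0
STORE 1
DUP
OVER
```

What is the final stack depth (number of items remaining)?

3

PUSH -6  -6
POP      (empty)
PUSH -8  -8
DUP      -8 -8
STORE 0  -8
POP      (empty)
LOAD 0   -8
NEG      8
PUSH 11  8 11
MUL      88
DUP      88 88
EQ       1
STORE 0  (empty)
LOAD 0   1
PUSH 39  1 39
LT       1
LOAD 0   1 1
STORE 1  1
DUP      1 1
OVER     1 1 1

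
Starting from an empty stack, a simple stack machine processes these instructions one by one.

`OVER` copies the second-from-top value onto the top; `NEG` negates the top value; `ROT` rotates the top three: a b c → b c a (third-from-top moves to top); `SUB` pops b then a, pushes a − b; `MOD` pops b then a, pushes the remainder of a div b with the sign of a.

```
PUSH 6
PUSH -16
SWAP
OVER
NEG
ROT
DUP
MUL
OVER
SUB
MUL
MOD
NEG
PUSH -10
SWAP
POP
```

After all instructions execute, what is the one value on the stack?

PUSH 6   : [6]
PUSH -16 : [6, -16]
SWAP     : [-16, 6]
OVER     : [-16, 6, -16]
NEG      : [-16, 6, 16]
ROT      : [6, 16, -16]
DUP      : [6, 16, -16, -16]
MUL      : [6, 16, 256]
OVER     : [6, 16, 256, 16]
SUB      : [6, 16, 240]
MUL      : [6, 3840]
MOD      : [6]
NEG      : [-6]
PUSH -10 : [-6, -10]
SWAP     : [-10, -6]
POP      : [-10]

-10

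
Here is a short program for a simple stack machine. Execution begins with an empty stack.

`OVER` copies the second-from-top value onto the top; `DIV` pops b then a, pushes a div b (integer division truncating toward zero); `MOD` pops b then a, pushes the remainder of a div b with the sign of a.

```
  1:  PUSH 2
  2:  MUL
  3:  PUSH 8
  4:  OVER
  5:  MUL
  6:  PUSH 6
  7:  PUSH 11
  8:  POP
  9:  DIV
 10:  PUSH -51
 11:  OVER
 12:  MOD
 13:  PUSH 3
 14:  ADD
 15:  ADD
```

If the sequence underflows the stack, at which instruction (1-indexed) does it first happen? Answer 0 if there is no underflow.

PUSH 2 -> 2
MUL  — needs 2 operands, stack has 1 → underflow

2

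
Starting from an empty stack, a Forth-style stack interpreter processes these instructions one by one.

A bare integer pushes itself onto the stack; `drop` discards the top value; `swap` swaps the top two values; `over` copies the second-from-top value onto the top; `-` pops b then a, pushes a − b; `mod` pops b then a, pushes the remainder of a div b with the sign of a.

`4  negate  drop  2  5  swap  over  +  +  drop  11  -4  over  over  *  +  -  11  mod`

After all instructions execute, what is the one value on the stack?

4

4      -> 4
negate -> -4
drop   -> (empty)
2      -> 2
5      -> 2 5
swap   -> 5 2
over   -> 5 2 5
+      -> 5 7
+      -> 12
drop   -> (empty)
11     -> 11
-4     -> 11 -4
over   -> 11 -4 11
over   -> 11 -4 11 -4
*      -> 11 -4 -44
+      -> 11 -48
-      -> 59
11     -> 59 11
mod    -> 4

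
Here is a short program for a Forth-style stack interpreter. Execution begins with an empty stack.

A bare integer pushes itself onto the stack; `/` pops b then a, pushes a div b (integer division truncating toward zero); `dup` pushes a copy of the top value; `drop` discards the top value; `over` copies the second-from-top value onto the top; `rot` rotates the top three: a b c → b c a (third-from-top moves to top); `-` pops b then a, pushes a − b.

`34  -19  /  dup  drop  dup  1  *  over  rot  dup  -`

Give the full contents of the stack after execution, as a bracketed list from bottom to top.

34   → [34]
-19  → [34, -19]
/    → [-1]
dup  → [-1, -1]
drop → [-1]
dup  → [-1, -1]
1    → [-1, -1, 1]
*    → [-1, -1]
over → [-1, -1, -1]
rot  → [-1, -1, -1]
dup  → [-1, -1, -1, -1]
-    → [-1, -1, 0]

[-1, -1, 0]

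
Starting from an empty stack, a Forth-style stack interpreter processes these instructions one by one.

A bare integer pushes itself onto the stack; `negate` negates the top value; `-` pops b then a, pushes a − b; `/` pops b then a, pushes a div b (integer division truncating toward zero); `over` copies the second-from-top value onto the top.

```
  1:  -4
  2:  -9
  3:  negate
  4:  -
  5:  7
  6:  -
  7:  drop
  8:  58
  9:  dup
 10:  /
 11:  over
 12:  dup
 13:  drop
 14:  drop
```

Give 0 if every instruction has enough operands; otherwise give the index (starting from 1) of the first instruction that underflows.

11

-4      -4
-9      -4 -9
negate  -4 9
-       -13
7       -13 7
-       -20
drop    (empty)
58      58
dup     58 58
/       1
over  — needs 2 operands, stack has 1 → underflow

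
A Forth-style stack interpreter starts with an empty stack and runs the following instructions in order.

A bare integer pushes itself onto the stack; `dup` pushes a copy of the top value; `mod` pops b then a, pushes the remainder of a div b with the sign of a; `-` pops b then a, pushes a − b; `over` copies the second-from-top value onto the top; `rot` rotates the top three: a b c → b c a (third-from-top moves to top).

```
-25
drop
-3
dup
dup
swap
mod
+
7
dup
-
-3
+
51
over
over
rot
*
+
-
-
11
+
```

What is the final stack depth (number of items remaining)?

1

-25  → -25
drop → (empty)
-3   → -3
dup  → -3 -3
dup  → -3 -3 -3
swap → -3 -3 -3
mod  → -3 0
+    → -3
7    → -3 7
dup  → -3 7 7
-    → -3 0
-3   → -3 0 -3
+    → -3 -3
51   → -3 -3 51
over → -3 -3 51 -3
over → -3 -3 51 -3 51
rot  → -3 -3 -3 51 51
*    → -3 -3 -3 2601
+    → -3 -3 2598
-    → -3 -2601
-    → 2598
11   → 2598 11
+    → 2609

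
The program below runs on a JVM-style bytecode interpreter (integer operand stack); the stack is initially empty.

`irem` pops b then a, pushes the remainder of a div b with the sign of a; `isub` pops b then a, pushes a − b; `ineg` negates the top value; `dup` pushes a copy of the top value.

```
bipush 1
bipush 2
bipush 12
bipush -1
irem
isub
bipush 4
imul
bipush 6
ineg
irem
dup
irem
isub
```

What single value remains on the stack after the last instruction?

bipush 1  → [1]
bipush 2  → [1, 2]
bipush 12 → [1, 2, 12]
bipush -1 → [1, 2, 12, -1]
irem      → [1, 2, 0]
isub      → [1, 2]
bipush 4  → [1, 2, 4]
imul      → [1, 8]
bipush 6  → [1, 8, 6]
ineg      → [1, 8, -6]
irem      → [1, 2]
dup       → [1, 2, 2]
irem      → [1, 0]
isub      → [1]

1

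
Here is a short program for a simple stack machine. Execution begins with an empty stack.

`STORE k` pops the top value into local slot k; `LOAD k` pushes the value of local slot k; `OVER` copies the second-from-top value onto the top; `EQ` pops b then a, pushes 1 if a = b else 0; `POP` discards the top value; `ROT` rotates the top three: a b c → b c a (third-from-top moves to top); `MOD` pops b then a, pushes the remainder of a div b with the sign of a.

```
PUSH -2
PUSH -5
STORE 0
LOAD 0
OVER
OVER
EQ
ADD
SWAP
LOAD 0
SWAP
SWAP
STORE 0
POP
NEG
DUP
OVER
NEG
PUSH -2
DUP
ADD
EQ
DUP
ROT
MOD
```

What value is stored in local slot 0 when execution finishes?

-5

PUSH -2  -2
PUSH -5  -2 -5
STORE 0  -2
LOAD 0   -2 -5
OVER     -2 -5 -2
OVER     -2 -5 -2 -5
EQ       -2 -5 0
ADD      -2 -5
SWAP     -5 -2
LOAD 0   -5 -2 -5
SWAP     -5 -5 -2
SWAP     -5 -2 -5
STORE 0  -5 -2
POP      -5
NEG      5
DUP      5 5
OVER     5 5 5
NEG      5 5 -5
PUSH -2  5 5 -5 -2
DUP      5 5 -5 -2 -2
ADD      5 5 -5 -4
EQ       5 5 0
DUP      5 5 0 0
ROT      5 0 0 5
MOD      5 0 0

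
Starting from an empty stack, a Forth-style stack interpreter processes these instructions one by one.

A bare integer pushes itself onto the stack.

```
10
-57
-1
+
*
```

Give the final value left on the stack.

10  → 10
-57 → 10 -57
-1  → 10 -57 -1
+   → 10 -58
*   → -580

-580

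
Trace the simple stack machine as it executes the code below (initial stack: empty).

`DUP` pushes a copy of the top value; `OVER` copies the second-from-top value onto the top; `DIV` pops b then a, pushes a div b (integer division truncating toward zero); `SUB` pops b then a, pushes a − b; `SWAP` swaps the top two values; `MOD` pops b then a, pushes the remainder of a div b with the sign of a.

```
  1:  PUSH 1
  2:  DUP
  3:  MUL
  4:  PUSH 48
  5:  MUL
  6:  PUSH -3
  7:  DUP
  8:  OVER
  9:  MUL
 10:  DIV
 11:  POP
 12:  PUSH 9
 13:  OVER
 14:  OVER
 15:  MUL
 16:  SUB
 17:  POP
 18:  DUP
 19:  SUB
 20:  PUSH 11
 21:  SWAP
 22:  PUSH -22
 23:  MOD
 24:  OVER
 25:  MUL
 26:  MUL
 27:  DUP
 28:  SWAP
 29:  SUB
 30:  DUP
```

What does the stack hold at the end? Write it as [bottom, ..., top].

[0, 0]

PUSH 1   -> 1
DUP      -> 1 1
MUL      -> 1
PUSH 48  -> 1 48
MUL      -> 48
PUSH -3  -> 48 -3
DUP      -> 48 -3 -3
OVER     -> 48 -3 -3 -3
MUL      -> 48 -3 9
DIV      -> 48 0
POP      -> 48
PUSH 9   -> 48 9
OVER     -> 48 9 48
OVER     -> 48 9 48 9
MUL      -> 48 9 432
SUB      -> 48 -423
POP      -> 48
DUP      -> 48 48
SUB      -> 0
PUSH 11  -> 0 11
SWAP     -> 11 0
PUSH -22 -> 11 0 -22
MOD      -> 11 0
OVER     -> 11 0 11
MUL      -> 11 0
MUL      -> 0
DUP      -> 0 0
SWAP     -> 0 0
SUB      -> 0
DUP      -> 0 0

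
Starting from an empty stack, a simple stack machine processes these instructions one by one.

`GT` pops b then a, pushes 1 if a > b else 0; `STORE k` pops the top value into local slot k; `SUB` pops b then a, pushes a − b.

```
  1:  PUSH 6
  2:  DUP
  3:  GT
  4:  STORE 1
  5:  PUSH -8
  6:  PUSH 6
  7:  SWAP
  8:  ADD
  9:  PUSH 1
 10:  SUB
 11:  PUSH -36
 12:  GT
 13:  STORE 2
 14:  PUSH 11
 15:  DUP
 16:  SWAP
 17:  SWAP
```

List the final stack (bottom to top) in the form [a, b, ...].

[11, 11]

PUSH 6   : 6
DUP      : 6 6
GT       : 0
STORE 1  : (empty)
PUSH -8  : -8
PUSH 6   : -8 6
SWAP     : 6 -8
ADD      : -2
PUSH 1   : -2 1
SUB      : -3
PUSH -36 : -3 -36
GT       : 1
STORE 2  : (empty)
PUSH 11  : 11
DUP      : 11 11
SWAP     : 11 11
SWAP     : 11 11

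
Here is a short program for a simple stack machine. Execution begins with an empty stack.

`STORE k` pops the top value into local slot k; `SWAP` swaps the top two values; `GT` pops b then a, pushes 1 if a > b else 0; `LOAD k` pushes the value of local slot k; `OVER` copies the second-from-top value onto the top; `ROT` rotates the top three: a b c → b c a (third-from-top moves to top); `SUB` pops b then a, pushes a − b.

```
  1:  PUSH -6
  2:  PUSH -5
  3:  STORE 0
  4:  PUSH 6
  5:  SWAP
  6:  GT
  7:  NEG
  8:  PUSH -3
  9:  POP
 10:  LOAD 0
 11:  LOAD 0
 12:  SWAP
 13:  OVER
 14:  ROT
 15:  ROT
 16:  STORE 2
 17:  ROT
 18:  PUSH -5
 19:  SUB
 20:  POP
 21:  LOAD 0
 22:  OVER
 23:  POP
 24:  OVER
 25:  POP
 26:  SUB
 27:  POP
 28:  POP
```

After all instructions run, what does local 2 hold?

-5

PUSH -6 -> -6
PUSH -5 -> -6 -5
STORE 0 -> -6
PUSH 6  -> -6 6
SWAP    -> 6 -6
GT      -> 1
NEG     -> -1
PUSH -3 -> -1 -3
POP     -> -1
LOAD 0  -> -1 -5
LOAD 0  -> -1 -5 -5
SWAP    -> -1 -5 -5
OVER    -> -1 -5 -5 -5
ROT     -> -1 -5 -5 -5
ROT     -> -1 -5 -5 -5
STORE 2 -> -1 -5 -5
ROT     -> -5 -5 -1
PUSH -5 -> -5 -5 -1 -5
SUB     -> -5 -5 4
POP     -> -5 -5
LOAD 0  -> -5 -5 -5
OVER    -> -5 -5 -5 -5
POP     -> -5 -5 -5
OVER    -> -5 -5 -5 -5
POP     -> -5 -5 -5
SUB     -> -5 0
POP     -> -5
POP     -> (empty)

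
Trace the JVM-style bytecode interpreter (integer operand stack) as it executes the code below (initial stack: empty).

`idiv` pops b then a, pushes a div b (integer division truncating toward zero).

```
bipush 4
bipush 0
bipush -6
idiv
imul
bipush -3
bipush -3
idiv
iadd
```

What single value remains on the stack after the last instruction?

1

bipush 4  → [4]
bipush 0  → [4, 0]
bipush -6 → [4, 0, -6]
idiv      → [4, 0]
imul      → [0]
bipush -3 → [0, -3]
bipush -3 → [0, -3, -3]
idiv      → [0, 1]
iadd      → [1]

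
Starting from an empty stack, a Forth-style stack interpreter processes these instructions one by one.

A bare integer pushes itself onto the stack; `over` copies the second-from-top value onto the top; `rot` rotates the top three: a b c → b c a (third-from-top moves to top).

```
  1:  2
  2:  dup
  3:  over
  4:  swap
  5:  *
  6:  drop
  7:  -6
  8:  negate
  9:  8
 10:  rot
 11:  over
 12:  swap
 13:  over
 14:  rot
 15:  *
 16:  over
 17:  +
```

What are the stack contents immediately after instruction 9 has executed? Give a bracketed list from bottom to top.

[2, 6, 8]

2      : [2]
dup    : [2, 2]
over   : [2, 2, 2]
swap   : [2, 2, 2]
*      : [2, 4]
drop   : [2]
-6     : [2, -6]
negate : [2, 6]
8      : [2, 6, 8]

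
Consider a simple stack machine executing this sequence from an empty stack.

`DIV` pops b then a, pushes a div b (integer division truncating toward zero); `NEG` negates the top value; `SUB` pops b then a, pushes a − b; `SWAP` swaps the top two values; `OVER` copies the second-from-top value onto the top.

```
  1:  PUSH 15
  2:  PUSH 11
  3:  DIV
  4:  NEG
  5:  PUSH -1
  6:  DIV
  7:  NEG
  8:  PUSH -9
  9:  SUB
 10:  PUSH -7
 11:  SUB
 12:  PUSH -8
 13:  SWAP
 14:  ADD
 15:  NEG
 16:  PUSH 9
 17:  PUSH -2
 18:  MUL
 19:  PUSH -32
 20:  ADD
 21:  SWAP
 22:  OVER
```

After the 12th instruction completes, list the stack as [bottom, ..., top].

PUSH 15  15
PUSH 11  15 11
DIV      1
NEG      -1
PUSH -1  -1 -1
DIV      1
NEG      -1
PUSH -9  -1 -9
SUB      8
PUSH -7  8 -7
SUB      15
PUSH -8  15 -8

[15, -8]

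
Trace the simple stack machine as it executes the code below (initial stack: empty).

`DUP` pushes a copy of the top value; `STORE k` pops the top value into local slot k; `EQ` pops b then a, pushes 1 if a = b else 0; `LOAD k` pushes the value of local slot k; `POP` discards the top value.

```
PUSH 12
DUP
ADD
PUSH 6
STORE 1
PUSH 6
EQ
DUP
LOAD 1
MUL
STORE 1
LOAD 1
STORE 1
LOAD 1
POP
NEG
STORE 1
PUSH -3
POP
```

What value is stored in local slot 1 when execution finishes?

PUSH 12 -> 12
DUP     -> 12 12
ADD     -> 24
PUSH 6  -> 24 6
STORE 1 -> 24
PUSH 6  -> 24 6
EQ      -> 0
DUP     -> 0 0
LOAD 1  -> 0 0 6
MUL     -> 0 0
STORE 1 -> 0
LOAD 1  -> 0 0
STORE 1 -> 0
LOAD 1  -> 0 0
POP     -> 0
NEG     -> 0
STORE 1 -> (empty)
PUSH -3 -> -3
POP     -> (empty)

0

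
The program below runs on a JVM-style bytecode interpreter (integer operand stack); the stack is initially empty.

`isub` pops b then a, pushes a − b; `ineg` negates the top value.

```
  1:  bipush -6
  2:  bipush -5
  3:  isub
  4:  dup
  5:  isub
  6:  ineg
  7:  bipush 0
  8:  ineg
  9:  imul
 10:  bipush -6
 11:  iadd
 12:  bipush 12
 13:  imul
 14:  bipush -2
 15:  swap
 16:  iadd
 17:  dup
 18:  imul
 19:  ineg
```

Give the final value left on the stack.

-5476

bipush -6  -6
bipush -5  -6 -5
isub       -1
dup        -1 -1
isub       0
ineg       0
bipush 0   0 0
ineg       0 0
imul       0
bipush -6  0 -6
iadd       -6
bipush 12  -6 12
imul       -72
bipush -2  -72 -2
swap       -2 -72
iadd       -74
dup        -74 -74
imul       5476
ineg       -5476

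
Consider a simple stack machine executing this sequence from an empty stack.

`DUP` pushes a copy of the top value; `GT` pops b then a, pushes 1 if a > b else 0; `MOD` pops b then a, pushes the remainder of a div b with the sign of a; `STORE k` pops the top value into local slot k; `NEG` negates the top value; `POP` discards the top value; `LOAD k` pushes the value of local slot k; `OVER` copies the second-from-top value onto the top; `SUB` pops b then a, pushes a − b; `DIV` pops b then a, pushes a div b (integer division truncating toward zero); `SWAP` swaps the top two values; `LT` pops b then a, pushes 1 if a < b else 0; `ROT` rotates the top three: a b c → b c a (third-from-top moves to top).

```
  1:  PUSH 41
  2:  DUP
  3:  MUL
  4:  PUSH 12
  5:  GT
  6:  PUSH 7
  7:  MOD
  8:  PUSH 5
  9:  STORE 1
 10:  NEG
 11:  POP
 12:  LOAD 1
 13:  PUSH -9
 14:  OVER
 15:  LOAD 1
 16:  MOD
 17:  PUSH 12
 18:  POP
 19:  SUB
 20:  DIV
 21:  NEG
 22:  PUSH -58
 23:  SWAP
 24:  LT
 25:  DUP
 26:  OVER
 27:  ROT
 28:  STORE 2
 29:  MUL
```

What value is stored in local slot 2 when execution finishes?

1

PUSH 41   [41]
DUP       [41, 41]
MUL       [1681]
PUSH 12   [1681, 12]
GT        [1]
PUSH 7    [1, 7]
MOD       [1]
PUSH 5    [1, 5]
STORE 1   [1]
NEG       [-1]
POP       []
LOAD 1    [5]
PUSH -9   [5, -9]
OVER      [5, -9, 5]
LOAD 1    [5, -9, 5, 5]
MOD       [5, -9, 0]
PUSH 12   [5, -9, 0, 12]
POP       [5, -9, 0]
SUB       [5, -9]
DIV       [0]
NEG       [0]
PUSH -58  [0, -58]
SWAP      [-58, 0]
LT        [1]
DUP       [1, 1]
OVER      [1, 1, 1]
ROT       [1, 1, 1]
STORE 2   [1, 1]
MUL       [1]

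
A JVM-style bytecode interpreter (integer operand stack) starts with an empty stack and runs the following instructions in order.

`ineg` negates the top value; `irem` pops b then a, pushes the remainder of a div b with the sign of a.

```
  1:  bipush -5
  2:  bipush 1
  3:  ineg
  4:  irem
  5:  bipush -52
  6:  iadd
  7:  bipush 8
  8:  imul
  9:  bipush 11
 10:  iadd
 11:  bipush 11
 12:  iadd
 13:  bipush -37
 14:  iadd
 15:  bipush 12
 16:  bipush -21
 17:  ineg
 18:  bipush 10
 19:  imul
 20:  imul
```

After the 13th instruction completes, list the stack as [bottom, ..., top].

bipush -5  -> [-5]
bipush 1   -> [-5, 1]
ineg       -> [-5, -1]
irem       -> [0]
bipush -52 -> [0, -52]
iadd       -> [-52]
bipush 8   -> [-52, 8]
imul       -> [-416]
bipush 11  -> [-416, 11]
iadd       -> [-405]
bipush 11  -> [-405, 11]
iadd       -> [-394]
bipush -37 -> [-394, -37]

[-394, -37]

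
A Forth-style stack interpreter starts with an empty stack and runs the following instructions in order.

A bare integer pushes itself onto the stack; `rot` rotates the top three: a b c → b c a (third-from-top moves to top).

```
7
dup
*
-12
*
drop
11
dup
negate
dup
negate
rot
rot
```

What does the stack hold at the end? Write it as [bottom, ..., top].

7      -> 7
dup    -> 7 7
*      -> 49
-12    -> 49 -12
*      -> -588
drop   -> (empty)
11     -> 11
dup    -> 11 11
negate -> 11 -11
dup    -> 11 -11 -11
negate -> 11 -11 11
rot    -> -11 11 11
rot    -> 11 11 -11

[11, 11, -11]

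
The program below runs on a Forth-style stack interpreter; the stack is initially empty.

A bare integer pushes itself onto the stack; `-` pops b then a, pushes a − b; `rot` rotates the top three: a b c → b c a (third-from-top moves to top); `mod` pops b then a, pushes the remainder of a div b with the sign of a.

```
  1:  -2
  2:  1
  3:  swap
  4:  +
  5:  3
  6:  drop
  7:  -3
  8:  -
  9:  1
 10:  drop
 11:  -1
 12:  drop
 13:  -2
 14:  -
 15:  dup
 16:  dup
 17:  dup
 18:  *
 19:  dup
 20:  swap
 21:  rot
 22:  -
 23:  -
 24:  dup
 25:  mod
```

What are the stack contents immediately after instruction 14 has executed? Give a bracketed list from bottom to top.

-2    -2
1     -2 1
swap  1 -2
+     -1
3     -1 3
drop  -1
-3    -1 -3
-     2
1     2 1
drop  2
-1    2 -1
drop  2
-2    2 -2
-     4

[4]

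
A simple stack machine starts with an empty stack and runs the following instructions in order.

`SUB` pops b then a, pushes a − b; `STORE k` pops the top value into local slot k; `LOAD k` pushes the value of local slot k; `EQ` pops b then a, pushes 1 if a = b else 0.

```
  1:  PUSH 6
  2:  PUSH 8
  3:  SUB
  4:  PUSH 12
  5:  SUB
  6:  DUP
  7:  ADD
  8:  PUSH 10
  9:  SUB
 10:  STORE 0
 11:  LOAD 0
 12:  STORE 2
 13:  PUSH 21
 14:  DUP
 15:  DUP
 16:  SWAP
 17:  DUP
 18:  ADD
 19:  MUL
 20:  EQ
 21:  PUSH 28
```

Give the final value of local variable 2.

PUSH 6  : [6]
PUSH 8  : [6, 8]
SUB     : [-2]
PUSH 12 : [-2, 12]
SUB     : [-14]
DUP     : [-14, -14]
ADD     : [-28]
PUSH 10 : [-28, 10]
SUB     : [-38]
STORE 0 : []
LOAD 0  : [-38]
STORE 2 : []
PUSH 21 : [21]
DUP     : [21, 21]
DUP     : [21, 21, 21]
SWAP    : [21, 21, 21]
DUP     : [21, 21, 21, 21]
ADD     : [21, 21, 42]
MUL     : [21, 882]
EQ      : [0]
PUSH 28 : [0, 28]

-38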